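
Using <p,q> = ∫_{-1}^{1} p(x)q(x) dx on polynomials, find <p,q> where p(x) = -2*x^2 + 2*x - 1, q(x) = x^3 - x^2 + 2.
<p,q> = -22/5

Expand the product: p(x)·q(x) = -2*x^5 + 4*x^4 - 3*x^3 - 3*x^2 + 4*x - 2.
∫_{-1}^{1} of each monomial x^k gives [2/(k+1) if k even, 0 if k odd]. Integrating term-by-term (or equivalently evaluating the antiderivative F(x) = -x^6/3 + 4*x^5/5 - 3*x^4/4 - x^3 + 2*x^2 - 2*x at the endpoints):
  F(1) − F(−1) = -77/60 − (187/60) = -22/5.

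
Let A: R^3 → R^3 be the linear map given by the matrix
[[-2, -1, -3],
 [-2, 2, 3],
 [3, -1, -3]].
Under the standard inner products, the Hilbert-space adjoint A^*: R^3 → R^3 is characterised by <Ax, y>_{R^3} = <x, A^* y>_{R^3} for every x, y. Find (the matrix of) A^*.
A^* = A^T =
[[-2, -2, 3],
 [-1, 2, -1],
 [-3, 3, -3]]

For real matrices with standard dot products, the defining identity <Ax, y> = <x, A^* y> gives (Ax)^T y = x^T (A^*) y, i.e. x^T A^T y = x^T (A^*) y. Since this holds for all x, y, we must have A^* = A^T. Therefore
A^* =
[[-2, -2, 3],
 [-1, 2, -1],
 [-3, 3, -3]].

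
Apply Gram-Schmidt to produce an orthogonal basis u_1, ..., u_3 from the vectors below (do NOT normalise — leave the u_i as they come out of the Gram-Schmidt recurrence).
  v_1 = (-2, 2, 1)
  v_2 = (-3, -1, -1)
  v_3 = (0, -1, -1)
Orthogonal basis:
  u_1 = (-2, 2, 1)
  u_2 = (-7/3, -5/3, -4/3)
  u_3 = (1/30, 1/6, -4/15)

Apply the Gram-Schmidt recurrence
  u_1 = v_1
  u_i = v_i − Σ_{j<i} ((v_i · u_j) / (u_j · u_j)) · u_j.

Step by step this gives:
  u_1 = (-2, 2, 1)
  u_2 = (-7/3, -5/3, -4/3)
  u_3 = (1/30, 1/6, -4/15)

Orthogonality check:
  u_2 · u_1 = 0 (should be 0)
  u_3 · u_1 = 0 (should be 0)
  u_3 · u_2 = 0 (should be 0)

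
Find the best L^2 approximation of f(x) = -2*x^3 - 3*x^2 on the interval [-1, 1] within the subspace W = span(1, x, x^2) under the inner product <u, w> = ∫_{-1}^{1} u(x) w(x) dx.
g(x) = -3*x^2 - 6*x/5

The best approximation g ∈ W is the orthogonal projection of f onto W. Writing g = a_0 + a_1 x + a_2 x^2, the coefficients solve the normal equations G · a = b where
  G_{ij} = <φ_i, φ_j> and b_i = <f, φ_i>, with φ_0 = 1, φ_1 = x, φ_2 = x^2.
G =
  [2, 0, 2/3]
  [0, 2/3, 0]
  [2/3, 0, 2/5],
b = (-2, -4/5, -6/5).
Solving gives a_0 = 0, a_1 = -6/5, a_2 = -3, so
  g(x) = -3*x^2 - 6*x/5.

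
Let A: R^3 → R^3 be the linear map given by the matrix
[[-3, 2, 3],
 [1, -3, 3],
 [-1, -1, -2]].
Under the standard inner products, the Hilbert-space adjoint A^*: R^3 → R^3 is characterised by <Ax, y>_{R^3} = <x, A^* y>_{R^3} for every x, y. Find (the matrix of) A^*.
A^* = A^T =
[[-3, 1, -1],
 [2, -3, -1],
 [3, 3, -2]]

For real matrices with standard dot products, the defining identity <Ax, y> = <x, A^* y> gives (Ax)^T y = x^T (A^*) y, i.e. x^T A^T y = x^T (A^*) y. Since this holds for all x, y, we must have A^* = A^T. Therefore
A^* =
[[-3, 1, -1],
 [2, -3, -1],
 [3, 3, -2]].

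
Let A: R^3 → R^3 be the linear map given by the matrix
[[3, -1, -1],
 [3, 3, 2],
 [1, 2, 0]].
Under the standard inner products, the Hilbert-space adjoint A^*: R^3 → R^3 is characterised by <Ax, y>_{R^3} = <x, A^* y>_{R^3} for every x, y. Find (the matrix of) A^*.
A^* = A^T =
[[3, 3, 1],
 [-1, 3, 2],
 [-1, 2, 0]]

For real matrices with standard dot products, the defining identity <Ax, y> = <x, A^* y> gives (Ax)^T y = x^T (A^*) y, i.e. x^T A^T y = x^T (A^*) y. Since this holds for all x, y, we must have A^* = A^T. Therefore
A^* =
[[3, 3, 1],
 [-1, 3, 2],
 [-1, 2, 0]].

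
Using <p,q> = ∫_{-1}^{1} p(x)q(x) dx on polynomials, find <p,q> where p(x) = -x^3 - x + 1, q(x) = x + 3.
<p,q> = 74/15

Expand the product: p(x)·q(x) = -x^4 - 3*x^3 - x^2 - 2*x + 3.
∫_{-1}^{1} of each monomial x^k gives [2/(k+1) if k even, 0 if k odd]. Integrating term-by-term (or equivalently evaluating the antiderivative F(x) = -x^5/5 - 3*x^4/4 - x^3/3 - x^2 + 3*x at the endpoints):
  F(1) − F(−1) = 43/60 − (-253/60) = 74/15.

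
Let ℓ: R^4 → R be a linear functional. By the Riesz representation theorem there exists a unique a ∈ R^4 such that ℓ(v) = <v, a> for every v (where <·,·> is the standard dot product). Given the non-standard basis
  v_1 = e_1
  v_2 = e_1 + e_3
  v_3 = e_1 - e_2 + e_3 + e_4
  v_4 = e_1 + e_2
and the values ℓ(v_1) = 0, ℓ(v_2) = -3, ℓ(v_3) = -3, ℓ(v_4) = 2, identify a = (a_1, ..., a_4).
a = (0, 2, -3, 2)

Write a = (a_1, ..., a_4) in the standard basis. For each basis vector v_i, ℓ(v_i) = <v_i, a> is a linear equation in the a_j's. Collect the n equations into a matrix system V a = ℓ, where row i of V is v_i (expressed in the standard basis). Since V is invertible (lower-triangular with 1s on the diagonal, up to permutation), solve by back-substitution:
  V =
[[1, 0, 0, 0],
 [1, 0, 1, 0],
 [1, -1, 1, 1],
 [1, 1, 0, 0]]
  V a = (0, -3, -3, 2)
Solving gives a = (0, 2, -3, 2).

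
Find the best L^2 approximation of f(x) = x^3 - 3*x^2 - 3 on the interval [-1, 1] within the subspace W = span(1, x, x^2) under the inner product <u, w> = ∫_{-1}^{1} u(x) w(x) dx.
g(x) = -3*x^2 + 3*x/5 - 3

The best approximation g ∈ W is the orthogonal projection of f onto W. Writing g = a_0 + a_1 x + a_2 x^2, the coefficients solve the normal equations G · a = b where
  G_{ij} = <φ_i, φ_j> and b_i = <f, φ_i>, with φ_0 = 1, φ_1 = x, φ_2 = x^2.
G =
  [2, 0, 2/3]
  [0, 2/3, 0]
  [2/3, 0, 2/5],
b = (-8, 2/5, -16/5).
Solving gives a_0 = -3, a_1 = 3/5, a_2 = -3, so
  g(x) = -3*x^2 + 3*x/5 - 3.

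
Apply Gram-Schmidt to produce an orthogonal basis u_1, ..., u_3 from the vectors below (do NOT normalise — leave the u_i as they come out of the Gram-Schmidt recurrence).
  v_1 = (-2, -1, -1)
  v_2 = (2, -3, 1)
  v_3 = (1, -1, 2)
Orthogonal basis:
  u_1 = (-2, -1, -1)
  u_2 = (4/3, -10/3, 2/3)
  u_3 = (-3/5, 0, 6/5)

Apply the Gram-Schmidt recurrence
  u_1 = v_1
  u_i = v_i − Σ_{j<i} ((v_i · u_j) / (u_j · u_j)) · u_j.

Step by step this gives:
  u_1 = (-2, -1, -1)
  u_2 = (4/3, -10/3, 2/3)
  u_3 = (-3/5, 0, 6/5)

Orthogonality check:
  u_2 · u_1 = 0 (should be 0)
  u_3 · u_1 = 0 (should be 0)
  u_3 · u_2 = 0 (should be 0)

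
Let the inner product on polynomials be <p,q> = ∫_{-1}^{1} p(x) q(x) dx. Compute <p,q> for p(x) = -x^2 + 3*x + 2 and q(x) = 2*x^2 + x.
<p,q> = 58/15

Expand the product: p(x)·q(x) = -2*x^4 + 5*x^3 + 7*x^2 + 2*x.
∫_{-1}^{1} of each monomial x^k gives [2/(k+1) if k even, 0 if k odd]. Integrating term-by-term (or equivalently evaluating the antiderivative F(x) = -2*x^5/5 + 5*x^4/4 + 7*x^3/3 + x^2 at the endpoints):
  F(1) − F(−1) = 251/60 − (19/60) = 58/15.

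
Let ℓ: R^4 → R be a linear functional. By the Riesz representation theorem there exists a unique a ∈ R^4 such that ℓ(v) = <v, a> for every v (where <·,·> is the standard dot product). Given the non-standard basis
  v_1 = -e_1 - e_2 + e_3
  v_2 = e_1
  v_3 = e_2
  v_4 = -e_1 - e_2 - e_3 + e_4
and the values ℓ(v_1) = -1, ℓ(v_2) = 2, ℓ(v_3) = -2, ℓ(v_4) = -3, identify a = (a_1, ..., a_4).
a = (2, -2, -1, -4)

Write a = (a_1, ..., a_4) in the standard basis. For each basis vector v_i, ℓ(v_i) = <v_i, a> is a linear equation in the a_j's. Collect the n equations into a matrix system V a = ℓ, where row i of V is v_i (expressed in the standard basis). Since V is invertible (lower-triangular with 1s on the diagonal, up to permutation), solve by back-substitution:
  V =
[[-1, -1, 1, 0],
 [1, 0, 0, 0],
 [0, 1, 0, 0],
 [-1, -1, -1, 1]]
  V a = (-1, 2, -2, -3)
Solving gives a = (2, -2, -1, -4).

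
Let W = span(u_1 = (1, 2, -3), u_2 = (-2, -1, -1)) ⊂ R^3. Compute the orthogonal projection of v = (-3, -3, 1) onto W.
proj_W(v) = (-264/83, -228/83, 92/83)

Set up U = [u_1 | ... | u_2] ∈ R^(3×2). The projector onto W = col(U) is P = U (U^T U)^(-1) U^T.
Compute U^T U =
  [14, -1]
  [-1, 6],
and U^T v = (-12, 8).
Solve U^T U · c = U^T v for the coefficients: c = (-64/83, 100/83). The projection is proj_W(v) = U c.
Check: (v - proj_W(v)) · u_1 = 0  (should be 0).
Check: (v - proj_W(v)) · u_2 = 0  (should be 0).
Result: proj_W(v) = (-264/83, -228/83, 92/83).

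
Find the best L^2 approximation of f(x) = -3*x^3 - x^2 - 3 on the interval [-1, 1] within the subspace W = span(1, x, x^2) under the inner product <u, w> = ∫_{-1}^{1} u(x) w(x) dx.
g(x) = -x^2 - 9*x/5 - 3

The best approximation g ∈ W is the orthogonal projection of f onto W. Writing g = a_0 + a_1 x + a_2 x^2, the coefficients solve the normal equations G · a = b where
  G_{ij} = <φ_i, φ_j> and b_i = <f, φ_i>, with φ_0 = 1, φ_1 = x, φ_2 = x^2.
G =
  [2, 0, 2/3]
  [0, 2/3, 0]
  [2/3, 0, 2/5],
b = (-20/3, -6/5, -12/5).
Solving gives a_0 = -3, a_1 = -9/5, a_2 = -1, so
  g(x) = -x^2 - 9*x/5 - 3.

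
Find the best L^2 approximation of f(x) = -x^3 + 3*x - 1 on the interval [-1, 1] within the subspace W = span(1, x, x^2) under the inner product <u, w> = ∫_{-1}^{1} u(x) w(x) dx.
g(x) = 12*x/5 - 1

The best approximation g ∈ W is the orthogonal projection of f onto W. Writing g = a_0 + a_1 x + a_2 x^2, the coefficients solve the normal equations G · a = b where
  G_{ij} = <φ_i, φ_j> and b_i = <f, φ_i>, with φ_0 = 1, φ_1 = x, φ_2 = x^2.
G =
  [2, 0, 2/3]
  [0, 2/3, 0]
  [2/3, 0, 2/5],
b = (-2, 8/5, -2/3).
Solving gives a_0 = -1, a_1 = 12/5, a_2 = 0, so
  g(x) = 12*x/5 - 1.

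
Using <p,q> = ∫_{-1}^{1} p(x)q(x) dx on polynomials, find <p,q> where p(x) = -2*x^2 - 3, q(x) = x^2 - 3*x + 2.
<p,q> = -262/15

Expand the product: p(x)·q(x) = -2*x^4 + 6*x^3 - 7*x^2 + 9*x - 6.
∫_{-1}^{1} of each monomial x^k gives [2/(k+1) if k even, 0 if k odd]. Integrating term-by-term (or equivalently evaluating the antiderivative F(x) = -2*x^5/5 + 3*x^4/2 - 7*x^3/3 + 9*x^2/2 - 6*x at the endpoints):
  F(1) − F(−1) = -41/15 − (221/15) = -262/15.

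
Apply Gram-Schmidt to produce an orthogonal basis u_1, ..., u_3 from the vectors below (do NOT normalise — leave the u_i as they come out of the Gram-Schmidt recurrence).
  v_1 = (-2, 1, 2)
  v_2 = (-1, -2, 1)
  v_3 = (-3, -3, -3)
Orthogonal basis:
  u_1 = (-2, 1, 2)
  u_2 = (-5/9, -20/9, 5/9)
  u_3 = (-3, 0, -3)

Apply the Gram-Schmidt recurrence
  u_1 = v_1
  u_i = v_i − Σ_{j<i} ((v_i · u_j) / (u_j · u_j)) · u_j.

Step by step this gives:
  u_1 = (-2, 1, 2)
  u_2 = (-5/9, -20/9, 5/9)
  u_3 = (-3, 0, -3)

Orthogonality check:
  u_2 · u_1 = 0 (should be 0)
  u_3 · u_1 = 0 (should be 0)
  u_3 · u_2 = 0 (should be 0)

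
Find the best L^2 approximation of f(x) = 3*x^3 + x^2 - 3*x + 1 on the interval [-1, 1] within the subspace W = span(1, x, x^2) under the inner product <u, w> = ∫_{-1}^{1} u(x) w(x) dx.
g(x) = x^2 - 6*x/5 + 1

The best approximation g ∈ W is the orthogonal projection of f onto W. Writing g = a_0 + a_1 x + a_2 x^2, the coefficients solve the normal equations G · a = b where
  G_{ij} = <φ_i, φ_j> and b_i = <f, φ_i>, with φ_0 = 1, φ_1 = x, φ_2 = x^2.
G =
  [2, 0, 2/3]
  [0, 2/3, 0]
  [2/3, 0, 2/5],
b = (8/3, -4/5, 16/15).
Solving gives a_0 = 1, a_1 = -6/5, a_2 = 1, so
  g(x) = x^2 - 6*x/5 + 1.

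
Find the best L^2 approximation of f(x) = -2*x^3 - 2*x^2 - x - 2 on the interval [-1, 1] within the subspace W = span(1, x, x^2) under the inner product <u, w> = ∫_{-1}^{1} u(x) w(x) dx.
g(x) = -2*x^2 - 11*x/5 - 2

The best approximation g ∈ W is the orthogonal projection of f onto W. Writing g = a_0 + a_1 x + a_2 x^2, the coefficients solve the normal equations G · a = b where
  G_{ij} = <φ_i, φ_j> and b_i = <f, φ_i>, with φ_0 = 1, φ_1 = x, φ_2 = x^2.
G =
  [2, 0, 2/3]
  [0, 2/3, 0]
  [2/3, 0, 2/5],
b = (-16/3, -22/15, -32/15).
Solving gives a_0 = -2, a_1 = -11/5, a_2 = -2, so
  g(x) = -2*x^2 - 11*x/5 - 2.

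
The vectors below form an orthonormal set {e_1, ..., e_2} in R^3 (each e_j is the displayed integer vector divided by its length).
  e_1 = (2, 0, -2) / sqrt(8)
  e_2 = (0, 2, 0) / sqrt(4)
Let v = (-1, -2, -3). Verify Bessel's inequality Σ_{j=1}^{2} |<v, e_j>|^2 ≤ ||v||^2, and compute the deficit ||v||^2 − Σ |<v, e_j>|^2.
Σ |<v, e_j>|^2 = 6; ||v||^2 = 14; deficit = 8

Write each e_j = u_j / sqrt(<u_j, u_j>) where u_j is the displayed integer vector. Then <v, e_j> = <v, u_j> / sqrt(<u_j, u_j>), so |<v, e_j>|^2 = <v, u_j>^2 / <u_j, u_j>.
Coefficients: <v, e_1> = 4/sqrt(8), <v, e_2> = -4/sqrt(4).
Square and sum: Σ |<v, e_j>|^2 = 6.
Compute ||v||^2 = v·v = 14.
Deficit = 14 − 6 = 8 ≥ 0, confirming Bessel's inequality. (The deficit equals ||v − Σ <v,e_j> e_j||^2, the squared distance from v to span{e_j}.)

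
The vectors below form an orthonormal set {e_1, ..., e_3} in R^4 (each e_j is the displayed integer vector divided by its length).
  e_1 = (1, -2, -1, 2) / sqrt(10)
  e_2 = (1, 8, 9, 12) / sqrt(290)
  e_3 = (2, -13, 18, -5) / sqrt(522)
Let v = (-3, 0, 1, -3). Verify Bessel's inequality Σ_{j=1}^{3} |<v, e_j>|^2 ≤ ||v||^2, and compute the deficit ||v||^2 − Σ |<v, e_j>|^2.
Σ |<v, e_j>|^2 = 29/2; ||v||^2 = 19; deficit = 9/2

Write each e_j = u_j / sqrt(<u_j, u_j>) where u_j is the displayed integer vector. Then <v, e_j> = <v, u_j> / sqrt(<u_j, u_j>), so |<v, e_j>|^2 = <v, u_j>^2 / <u_j, u_j>.
Coefficients: <v, e_1> = -10/sqrt(10), <v, e_2> = -30/sqrt(290), <v, e_3> = 27/sqrt(522).
Square and sum: Σ |<v, e_j>|^2 = 29/2.
Compute ||v||^2 = v·v = 19.
Deficit = 19 − 29/2 = 9/2 ≥ 0, confirming Bessel's inequality. (The deficit equals ||v − Σ <v,e_j> e_j||^2, the squared distance from v to span{e_j}.)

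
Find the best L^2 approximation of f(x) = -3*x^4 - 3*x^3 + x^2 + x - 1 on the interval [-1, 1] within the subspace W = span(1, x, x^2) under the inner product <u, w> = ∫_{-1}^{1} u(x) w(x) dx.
g(x) = -11*x^2/7 - 4*x/5 - 26/35

The best approximation g ∈ W is the orthogonal projection of f onto W. Writing g = a_0 + a_1 x + a_2 x^2, the coefficients solve the normal equations G · a = b where
  G_{ij} = <φ_i, φ_j> and b_i = <f, φ_i>, with φ_0 = 1, φ_1 = x, φ_2 = x^2.
G =
  [2, 0, 2/3]
  [0, 2/3, 0]
  [2/3, 0, 2/5],
b = (-38/15, -8/15, -118/105).
Solving gives a_0 = -26/35, a_1 = -4/5, a_2 = -11/7, so
  g(x) = -11*x^2/7 - 4*x/5 - 26/35.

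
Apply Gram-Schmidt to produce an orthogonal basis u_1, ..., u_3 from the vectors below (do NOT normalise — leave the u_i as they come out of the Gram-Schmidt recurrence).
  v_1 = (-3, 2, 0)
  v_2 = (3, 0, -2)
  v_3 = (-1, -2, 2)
Orthogonal basis:
  u_1 = (-3, 2, 0)
  u_2 = (12/13, 18/13, -2)
  u_3 = (-2/11, -3/11, -3/11)

Apply the Gram-Schmidt recurrence
  u_1 = v_1
  u_i = v_i − Σ_{j<i} ((v_i · u_j) / (u_j · u_j)) · u_j.

Step by step this gives:
  u_1 = (-3, 2, 0)
  u_2 = (12/13, 18/13, -2)
  u_3 = (-2/11, -3/11, -3/11)

Orthogonality check:
  u_2 · u_1 = 0 (should be 0)
  u_3 · u_1 = 0 (should be 0)
  u_3 · u_2 = 0 (should be 0)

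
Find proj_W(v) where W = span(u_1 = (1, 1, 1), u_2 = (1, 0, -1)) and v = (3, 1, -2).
proj_W(v) = (19/6, 2/3, -11/6)

Set up U = [u_1 | ... | u_2] ∈ R^(3×2). The projector onto W = col(U) is P = U (U^T U)^(-1) U^T.
Compute U^T U =
  [3, 0]
  [0, 2],
and U^T v = (2, 5).
Solve U^T U · c = U^T v for the coefficients: c = (2/3, 5/2). The projection is proj_W(v) = U c.
Check: (v - proj_W(v)) · u_1 = 0  (should be 0).
Check: (v - proj_W(v)) · u_2 = 0  (should be 0).
Result: proj_W(v) = (19/6, 2/3, -11/6).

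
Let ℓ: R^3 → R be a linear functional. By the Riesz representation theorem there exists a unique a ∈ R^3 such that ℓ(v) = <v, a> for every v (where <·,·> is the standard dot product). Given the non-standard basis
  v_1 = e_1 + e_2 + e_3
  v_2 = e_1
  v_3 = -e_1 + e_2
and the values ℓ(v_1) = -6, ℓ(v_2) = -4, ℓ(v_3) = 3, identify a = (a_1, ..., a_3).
a = (-4, -1, -1)

Write a = (a_1, ..., a_3) in the standard basis. For each basis vector v_i, ℓ(v_i) = <v_i, a> is a linear equation in the a_j's. Collect the n equations into a matrix system V a = ℓ, where row i of V is v_i (expressed in the standard basis). Since V is invertible (lower-triangular with 1s on the diagonal, up to permutation), solve by back-substitution:
  V =
[[1, 1, 1],
 [1, 0, 0],
 [-1, 1, 0]]
  V a = (-6, -4, 3)
Solving gives a = (-4, -1, -1).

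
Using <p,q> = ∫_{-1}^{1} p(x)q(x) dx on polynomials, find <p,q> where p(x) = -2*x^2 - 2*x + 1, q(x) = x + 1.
<p,q> = -2/3

Expand the product: p(x)·q(x) = -2*x^3 - 4*x^2 - x + 1.
∫_{-1}^{1} of each monomial x^k gives [2/(k+1) if k even, 0 if k odd]. Integrating term-by-term (or equivalently evaluating the antiderivative F(x) = -x^4/2 - 4*x^3/3 - x^2/2 + x at the endpoints):
  F(1) − F(−1) = -4/3 − (-2/3) = -2/3.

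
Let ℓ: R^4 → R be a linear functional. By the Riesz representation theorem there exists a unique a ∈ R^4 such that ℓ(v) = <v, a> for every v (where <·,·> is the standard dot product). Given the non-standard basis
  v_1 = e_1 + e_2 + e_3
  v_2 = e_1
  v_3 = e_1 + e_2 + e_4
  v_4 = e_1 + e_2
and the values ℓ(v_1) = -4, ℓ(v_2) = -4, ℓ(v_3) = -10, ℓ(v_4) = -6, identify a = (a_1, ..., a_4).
a = (-4, -2, 2, -4)

Write a = (a_1, ..., a_4) in the standard basis. For each basis vector v_i, ℓ(v_i) = <v_i, a> is a linear equation in the a_j's. Collect the n equations into a matrix system V a = ℓ, where row i of V is v_i (expressed in the standard basis). Since V is invertible (lower-triangular with 1s on the diagonal, up to permutation), solve by back-substitution:
  V =
[[1, 1, 1, 0],
 [1, 0, 0, 0],
 [1, 1, 0, 1],
 [1, 1, 0, 0]]
  V a = (-4, -4, -10, -6)
Solving gives a = (-4, -2, 2, -4).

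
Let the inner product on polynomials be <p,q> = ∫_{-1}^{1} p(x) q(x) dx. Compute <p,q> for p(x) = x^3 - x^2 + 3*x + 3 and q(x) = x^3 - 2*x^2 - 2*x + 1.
<p,q> = -124/105

Expand the product: p(x)·q(x) = x^6 - 3*x^5 + 3*x^4 - 13*x^2 - 3*x + 3.
∫_{-1}^{1} of each monomial x^k gives [2/(k+1) if k even, 0 if k odd]. Integrating term-by-term (or equivalently evaluating the antiderivative F(x) = x^7/7 - x^6/2 + 3*x^5/5 - 13*x^3/3 - 3*x^2/2 + 3*x at the endpoints):
  F(1) − F(−1) = -272/105 − (-148/105) = -124/105.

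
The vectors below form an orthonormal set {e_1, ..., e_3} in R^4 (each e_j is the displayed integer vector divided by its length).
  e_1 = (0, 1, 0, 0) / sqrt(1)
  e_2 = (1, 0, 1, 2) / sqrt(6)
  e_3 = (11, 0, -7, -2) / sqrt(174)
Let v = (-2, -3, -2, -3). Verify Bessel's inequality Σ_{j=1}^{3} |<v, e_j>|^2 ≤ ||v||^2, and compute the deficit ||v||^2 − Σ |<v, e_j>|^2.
Σ |<v, e_j>|^2 = 745/29; ||v||^2 = 26; deficit = 9/29

Write each e_j = u_j / sqrt(<u_j, u_j>) where u_j is the displayed integer vector. Then <v, e_j> = <v, u_j> / sqrt(<u_j, u_j>), so |<v, e_j>|^2 = <v, u_j>^2 / <u_j, u_j>.
Coefficients: <v, e_1> = -3/sqrt(1), <v, e_2> = -10/sqrt(6), <v, e_3> = -2/sqrt(174).
Square and sum: Σ |<v, e_j>|^2 = 745/29.
Compute ||v||^2 = v·v = 26.
Deficit = 26 − 745/29 = 9/29 ≥ 0, confirming Bessel's inequality. (The deficit equals ||v − Σ <v,e_j> e_j||^2, the squared distance from v to span{e_j}.)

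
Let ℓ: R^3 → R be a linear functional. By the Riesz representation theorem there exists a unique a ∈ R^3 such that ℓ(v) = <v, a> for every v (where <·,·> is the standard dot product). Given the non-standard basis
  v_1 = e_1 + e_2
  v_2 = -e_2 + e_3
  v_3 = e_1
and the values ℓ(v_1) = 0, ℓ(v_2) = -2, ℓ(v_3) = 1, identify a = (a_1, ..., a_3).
a = (1, -1, -3)

Write a = (a_1, ..., a_3) in the standard basis. For each basis vector v_i, ℓ(v_i) = <v_i, a> is a linear equation in the a_j's. Collect the n equations into a matrix system V a = ℓ, where row i of V is v_i (expressed in the standard basis). Since V is invertible (lower-triangular with 1s on the diagonal, up to permutation), solve by back-substitution:
  V =
[[1, 1, 0],
 [0, -1, 1],
 [1, 0, 0]]
  V a = (0, -2, 1)
Solving gives a = (1, -1, -3).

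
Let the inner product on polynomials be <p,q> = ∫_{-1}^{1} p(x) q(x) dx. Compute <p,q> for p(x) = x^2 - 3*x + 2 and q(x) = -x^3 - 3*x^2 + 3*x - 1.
<p,q> = -44/3

Expand the product: p(x)·q(x) = -x^5 + 10*x^3 - 16*x^2 + 9*x - 2.
∫_{-1}^{1} of each monomial x^k gives [2/(k+1) if k even, 0 if k odd]. Integrating term-by-term (or equivalently evaluating the antiderivative F(x) = -x^6/6 + 5*x^4/2 - 16*x^3/3 + 9*x^2/2 - 2*x at the endpoints):
  F(1) − F(−1) = -1/2 − (85/6) = -44/3.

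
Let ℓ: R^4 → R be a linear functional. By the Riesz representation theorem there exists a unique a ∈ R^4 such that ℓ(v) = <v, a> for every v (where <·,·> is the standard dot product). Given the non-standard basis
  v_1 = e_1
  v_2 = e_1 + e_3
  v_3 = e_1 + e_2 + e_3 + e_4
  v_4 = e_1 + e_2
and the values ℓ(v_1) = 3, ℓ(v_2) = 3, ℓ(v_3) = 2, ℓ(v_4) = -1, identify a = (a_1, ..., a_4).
a = (3, -4, 0, 3)

Write a = (a_1, ..., a_4) in the standard basis. For each basis vector v_i, ℓ(v_i) = <v_i, a> is a linear equation in the a_j's. Collect the n equations into a matrix system V a = ℓ, where row i of V is v_i (expressed in the standard basis). Since V is invertible (lower-triangular with 1s on the diagonal, up to permutation), solve by back-substitution:
  V =
[[1, 0, 0, 0],
 [1, 0, 1, 0],
 [1, 1, 1, 1],
 [1, 1, 0, 0]]
  V a = (3, 3, 2, -1)
Solving gives a = (3, -4, 0, 3).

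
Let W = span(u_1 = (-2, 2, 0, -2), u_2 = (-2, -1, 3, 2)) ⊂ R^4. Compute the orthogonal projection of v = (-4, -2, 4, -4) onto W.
proj_W(v) = (-218/53, 74/53, 144/53, -26/53)

Set up U = [u_1 | ... | u_2] ∈ R^(4×2). The projector onto W = col(U) is P = U (U^T U)^(-1) U^T.
Compute U^T U =
  [12, -2]
  [-2, 18],
and U^T v = (12, 14).
Solve U^T U · c = U^T v for the coefficients: c = (61/53, 48/53). The projection is proj_W(v) = U c.
Check: (v - proj_W(v)) · u_1 = 0  (should be 0).
Check: (v - proj_W(v)) · u_2 = 0  (should be 0).
Result: proj_W(v) = (-218/53, 74/53, 144/53, -26/53).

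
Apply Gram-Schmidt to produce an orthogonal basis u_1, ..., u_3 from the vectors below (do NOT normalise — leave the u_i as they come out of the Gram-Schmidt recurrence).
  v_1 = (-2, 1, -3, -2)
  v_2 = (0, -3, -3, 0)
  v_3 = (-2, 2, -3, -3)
Orthogonal basis:
  u_1 = (-2, 1, -3, -2)
  u_2 = (2/3, -10/3, -2, 2/3)
  u_3 = (1/2, 0, 0, -1/2)

Apply the Gram-Schmidt recurrence
  u_1 = v_1
  u_i = v_i − Σ_{j<i} ((v_i · u_j) / (u_j · u_j)) · u_j.

Step by step this gives:
  u_1 = (-2, 1, -3, -2)
  u_2 = (2/3, -10/3, -2, 2/3)
  u_3 = (1/2, 0, 0, -1/2)

Orthogonality check:
  u_2 · u_1 = 0 (should be 0)
  u_3 · u_1 = 0 (should be 0)
  u_3 · u_2 = 0 (should be 0)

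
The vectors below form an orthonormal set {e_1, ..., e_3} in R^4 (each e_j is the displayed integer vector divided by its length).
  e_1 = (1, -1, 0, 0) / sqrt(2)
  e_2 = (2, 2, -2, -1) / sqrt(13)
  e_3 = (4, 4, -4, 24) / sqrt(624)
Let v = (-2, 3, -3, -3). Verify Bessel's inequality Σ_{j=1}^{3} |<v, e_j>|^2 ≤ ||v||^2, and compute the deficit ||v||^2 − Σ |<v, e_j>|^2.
Σ |<v, e_j>|^2 = 161/6; ||v||^2 = 31; deficit = 25/6

Write each e_j = u_j / sqrt(<u_j, u_j>) where u_j is the displayed integer vector. Then <v, e_j> = <v, u_j> / sqrt(<u_j, u_j>), so |<v, e_j>|^2 = <v, u_j>^2 / <u_j, u_j>.
Coefficients: <v, e_1> = -5/sqrt(2), <v, e_2> = 11/sqrt(13), <v, e_3> = -56/sqrt(624).
Square and sum: Σ |<v, e_j>|^2 = 161/6.
Compute ||v||^2 = v·v = 31.
Deficit = 31 − 161/6 = 25/6 ≥ 0, confirming Bessel's inequality. (The deficit equals ||v − Σ <v,e_j> e_j||^2, the squared distance from v to span{e_j}.)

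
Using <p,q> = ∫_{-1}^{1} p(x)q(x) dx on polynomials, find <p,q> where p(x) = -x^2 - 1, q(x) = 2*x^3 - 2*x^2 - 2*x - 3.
<p,q> = 152/15

Expand the product: p(x)·q(x) = -2*x^5 + 2*x^4 + 5*x^2 + 2*x + 3.
∫_{-1}^{1} of each monomial x^k gives [2/(k+1) if k even, 0 if k odd]. Integrating term-by-term (or equivalently evaluating the antiderivative F(x) = -x^6/3 + 2*x^5/5 + 5*x^3/3 + x^2 + 3*x at the endpoints):
  F(1) − F(−1) = 86/15 − (-22/5) = 152/15.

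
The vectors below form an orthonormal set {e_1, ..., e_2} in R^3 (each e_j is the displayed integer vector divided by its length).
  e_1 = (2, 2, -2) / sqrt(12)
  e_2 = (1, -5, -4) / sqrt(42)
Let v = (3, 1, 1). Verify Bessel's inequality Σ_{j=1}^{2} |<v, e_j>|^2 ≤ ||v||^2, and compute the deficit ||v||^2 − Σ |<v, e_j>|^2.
Σ |<v, e_j>|^2 = 27/7; ||v||^2 = 11; deficit = 50/7

Write each e_j = u_j / sqrt(<u_j, u_j>) where u_j is the displayed integer vector. Then <v, e_j> = <v, u_j> / sqrt(<u_j, u_j>), so |<v, e_j>|^2 = <v, u_j>^2 / <u_j, u_j>.
Coefficients: <v, e_1> = 6/sqrt(12), <v, e_2> = -6/sqrt(42).
Square and sum: Σ |<v, e_j>|^2 = 27/7.
Compute ||v||^2 = v·v = 11.
Deficit = 11 − 27/7 = 50/7 ≥ 0, confirming Bessel's inequality. (The deficit equals ||v − Σ <v,e_j> e_j||^2, the squared distance from v to span{e_j}.)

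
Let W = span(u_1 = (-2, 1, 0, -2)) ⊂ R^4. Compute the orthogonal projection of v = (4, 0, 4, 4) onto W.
proj_W(v) = (32/9, -16/9, 0, 32/9)

Set up U = [u_1 | ... | u_1] ∈ R^(4×1). The projector onto W = col(U) is P = U (U^T U)^(-1) U^T.
Compute U^T U =
  [9],
and U^T v = (-16).
Solve U^T U · c = U^T v for the coefficients: c = (-16/9). The projection is proj_W(v) = U c.
Check: (v - proj_W(v)) · u_1 = 0  (should be 0).
Result: proj_W(v) = (32/9, -16/9, 0, 32/9).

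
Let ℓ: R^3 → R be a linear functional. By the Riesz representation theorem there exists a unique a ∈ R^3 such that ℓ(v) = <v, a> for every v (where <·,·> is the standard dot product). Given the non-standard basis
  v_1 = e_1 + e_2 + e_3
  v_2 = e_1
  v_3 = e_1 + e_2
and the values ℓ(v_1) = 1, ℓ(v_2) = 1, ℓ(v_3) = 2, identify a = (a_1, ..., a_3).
a = (1, 1, -1)

Write a = (a_1, ..., a_3) in the standard basis. For each basis vector v_i, ℓ(v_i) = <v_i, a> is a linear equation in the a_j's. Collect the n equations into a matrix system V a = ℓ, where row i of V is v_i (expressed in the standard basis). Since V is invertible (lower-triangular with 1s on the diagonal, up to permutation), solve by back-substitution:
  V =
[[1, 1, 1],
 [1, 0, 0],
 [1, 1, 0]]
  V a = (1, 1, 2)
Solving gives a = (1, 1, -1).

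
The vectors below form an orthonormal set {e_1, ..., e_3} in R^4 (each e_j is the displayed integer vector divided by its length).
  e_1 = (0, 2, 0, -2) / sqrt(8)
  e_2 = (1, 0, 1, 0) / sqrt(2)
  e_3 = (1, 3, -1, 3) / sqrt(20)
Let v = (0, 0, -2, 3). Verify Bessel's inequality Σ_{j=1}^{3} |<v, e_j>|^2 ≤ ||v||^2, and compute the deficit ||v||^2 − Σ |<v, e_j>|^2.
Σ |<v, e_j>|^2 = 251/20; ||v||^2 = 13; deficit = 9/20

Write each e_j = u_j / sqrt(<u_j, u_j>) where u_j is the displayed integer vector. Then <v, e_j> = <v, u_j> / sqrt(<u_j, u_j>), so |<v, e_j>|^2 = <v, u_j>^2 / <u_j, u_j>.
Coefficients: <v, e_1> = -6/sqrt(8), <v, e_2> = -2/sqrt(2), <v, e_3> = 11/sqrt(20).
Square and sum: Σ |<v, e_j>|^2 = 251/20.
Compute ||v||^2 = v·v = 13.
Deficit = 13 − 251/20 = 9/20 ≥ 0, confirming Bessel's inequality. (The deficit equals ||v − Σ <v,e_j> e_j||^2, the squared distance from v to span{e_j}.)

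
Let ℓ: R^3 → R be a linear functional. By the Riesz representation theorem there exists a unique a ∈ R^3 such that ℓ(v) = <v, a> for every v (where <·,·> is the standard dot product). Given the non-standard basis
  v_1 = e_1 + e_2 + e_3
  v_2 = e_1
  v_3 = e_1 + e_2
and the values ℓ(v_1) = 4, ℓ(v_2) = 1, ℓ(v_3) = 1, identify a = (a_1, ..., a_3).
a = (1, 0, 3)

Write a = (a_1, ..., a_3) in the standard basis. For each basis vector v_i, ℓ(v_i) = <v_i, a> is a linear equation in the a_j's. Collect the n equations into a matrix system V a = ℓ, where row i of V is v_i (expressed in the standard basis). Since V is invertible (lower-triangular with 1s on the diagonal, up to permutation), solve by back-substitution:
  V =
[[1, 1, 1],
 [1, 0, 0],
 [1, 1, 0]]
  V a = (4, 1, 1)
Solving gives a = (1, 0, 3).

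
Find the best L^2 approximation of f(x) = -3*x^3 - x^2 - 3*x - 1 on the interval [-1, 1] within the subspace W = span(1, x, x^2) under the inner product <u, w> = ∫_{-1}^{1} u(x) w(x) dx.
g(x) = -x^2 - 24*x/5 - 1

The best approximation g ∈ W is the orthogonal projection of f onto W. Writing g = a_0 + a_1 x + a_2 x^2, the coefficients solve the normal equations G · a = b where
  G_{ij} = <φ_i, φ_j> and b_i = <f, φ_i>, with φ_0 = 1, φ_1 = x, φ_2 = x^2.
G =
  [2, 0, 2/3]
  [0, 2/3, 0]
  [2/3, 0, 2/5],
b = (-8/3, -16/5, -16/15).
Solving gives a_0 = -1, a_1 = -24/5, a_2 = -1, so
  g(x) = -x^2 - 24*x/5 - 1.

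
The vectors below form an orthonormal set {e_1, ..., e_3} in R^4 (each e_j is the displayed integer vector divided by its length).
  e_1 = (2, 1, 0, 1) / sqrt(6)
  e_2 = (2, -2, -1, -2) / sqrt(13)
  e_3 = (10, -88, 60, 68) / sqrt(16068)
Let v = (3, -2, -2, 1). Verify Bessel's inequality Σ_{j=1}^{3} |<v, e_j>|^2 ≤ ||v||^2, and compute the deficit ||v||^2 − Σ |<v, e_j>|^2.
Σ |<v, e_j>|^2 = 2747/206; ||v||^2 = 18; deficit = 961/206

Write each e_j = u_j / sqrt(<u_j, u_j>) where u_j is the displayed integer vector. Then <v, e_j> = <v, u_j> / sqrt(<u_j, u_j>), so |<v, e_j>|^2 = <v, u_j>^2 / <u_j, u_j>.
Coefficients: <v, e_1> = 5/sqrt(6), <v, e_2> = 10/sqrt(13), <v, e_3> = 154/sqrt(16068).
Square and sum: Σ |<v, e_j>|^2 = 2747/206.
Compute ||v||^2 = v·v = 18.
Deficit = 18 − 2747/206 = 961/206 ≥ 0, confirming Bessel's inequality. (The deficit equals ||v − Σ <v,e_j> e_j||^2, the squared distance from v to span{e_j}.)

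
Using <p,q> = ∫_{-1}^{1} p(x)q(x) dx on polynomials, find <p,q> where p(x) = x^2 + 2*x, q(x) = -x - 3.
<p,q> = -10/3

Expand the product: p(x)·q(x) = -x^3 - 5*x^2 - 6*x.
∫_{-1}^{1} of each monomial x^k gives [2/(k+1) if k even, 0 if k odd]. Integrating term-by-term (or equivalently evaluating the antiderivative F(x) = -x^4/4 - 5*x^3/3 - 3*x^2 at the endpoints):
  F(1) − F(−1) = -59/12 − (-19/12) = -10/3.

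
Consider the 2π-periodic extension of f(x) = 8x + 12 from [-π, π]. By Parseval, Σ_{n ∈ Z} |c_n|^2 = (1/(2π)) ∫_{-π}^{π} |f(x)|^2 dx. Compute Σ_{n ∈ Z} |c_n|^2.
Σ |c_n|^2 = 64π^2/3 + 144

Expand and integrate term by term over [-π, π]:
  ∫ (8x)^2 dx = 64·(2π^3/3); ∫ 2·8·(12)·x dx = 0 (odd integrand); ∫ 12^2 dx = 144·2π.
So (1/(2π)) ∫_{-π}^{π} (8x + 12)^2 dx = 64π^2/3 + 144 = 64π^2/3 + 144.
Parseval ⇒ Σ |c_n|^2 = 64π^2/3 + 144.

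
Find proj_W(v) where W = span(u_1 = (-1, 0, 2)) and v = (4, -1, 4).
proj_W(v) = (-4/5, 0, 8/5)

Set up U = [u_1 | ... | u_1] ∈ R^(3×1). The projector onto W = col(U) is P = U (U^T U)^(-1) U^T.
Compute U^T U =
  [5],
and U^T v = (4).
Solve U^T U · c = U^T v for the coefficients: c = (4/5). The projection is proj_W(v) = U c.
Check: (v - proj_W(v)) · u_1 = 0  (should be 0).
Result: proj_W(v) = (-4/5, 0, 8/5).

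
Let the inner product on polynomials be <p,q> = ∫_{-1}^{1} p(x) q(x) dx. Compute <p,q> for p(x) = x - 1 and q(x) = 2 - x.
<p,q> = -14/3

Expand the product: p(x)·q(x) = -x^2 + 3*x - 2.
∫_{-1}^{1} of each monomial x^k gives [2/(k+1) if k even, 0 if k odd]. Integrating term-by-term (or equivalently evaluating the antiderivative F(x) = -x^3/3 + 3*x^2/2 - 2*x at the endpoints):
  F(1) − F(−1) = -5/6 − (23/6) = -14/3.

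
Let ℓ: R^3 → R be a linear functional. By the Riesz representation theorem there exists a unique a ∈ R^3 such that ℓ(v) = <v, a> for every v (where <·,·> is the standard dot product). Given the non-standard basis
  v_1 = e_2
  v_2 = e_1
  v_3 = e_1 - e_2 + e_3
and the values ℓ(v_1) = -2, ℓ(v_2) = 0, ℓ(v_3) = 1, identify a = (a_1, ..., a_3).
a = (0, -2, -1)

Write a = (a_1, ..., a_3) in the standard basis. For each basis vector v_i, ℓ(v_i) = <v_i, a> is a linear equation in the a_j's. Collect the n equations into a matrix system V a = ℓ, where row i of V is v_i (expressed in the standard basis). Since V is invertible (lower-triangular with 1s on the diagonal, up to permutation), solve by back-substitution:
  V =
[[0, 1, 0],
 [1, 0, 0],
 [1, -1, 1]]
  V a = (-2, 0, 1)
Solving gives a = (0, -2, -1).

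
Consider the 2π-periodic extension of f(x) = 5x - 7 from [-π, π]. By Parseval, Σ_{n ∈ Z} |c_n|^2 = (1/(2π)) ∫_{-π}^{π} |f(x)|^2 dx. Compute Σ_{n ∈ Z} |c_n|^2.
Σ |c_n|^2 = 25π^2/3 + 49

Expand and integrate term by term over [-π, π]:
  ∫ (5x)^2 dx = 25·(2π^3/3); ∫ 2·5·(-7)·x dx = 0 (odd integrand); ∫ (-7)^2 dx = 49·2π.
So (1/(2π)) ∫_{-π}^{π} (5x - 7)^2 dx = 25π^2/3 + 49 = 25π^2/3 + 49.
Parseval ⇒ Σ |c_n|^2 = 25π^2/3 + 49.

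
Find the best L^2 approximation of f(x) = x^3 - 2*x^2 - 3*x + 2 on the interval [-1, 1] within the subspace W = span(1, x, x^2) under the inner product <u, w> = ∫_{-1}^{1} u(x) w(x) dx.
g(x) = -2*x^2 - 12*x/5 + 2

The best approximation g ∈ W is the orthogonal projection of f onto W. Writing g = a_0 + a_1 x + a_2 x^2, the coefficients solve the normal equations G · a = b where
  G_{ij} = <φ_i, φ_j> and b_i = <f, φ_i>, with φ_0 = 1, φ_1 = x, φ_2 = x^2.
G =
  [2, 0, 2/3]
  [0, 2/3, 0]
  [2/3, 0, 2/5],
b = (8/3, -8/5, 8/15).
Solving gives a_0 = 2, a_1 = -12/5, a_2 = -2, so
  g(x) = -2*x^2 - 12*x/5 + 2.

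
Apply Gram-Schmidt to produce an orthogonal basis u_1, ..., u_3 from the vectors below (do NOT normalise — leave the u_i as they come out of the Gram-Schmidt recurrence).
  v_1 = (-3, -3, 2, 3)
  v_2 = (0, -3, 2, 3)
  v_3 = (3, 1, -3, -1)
Orthogonal basis:
  u_1 = (-3, -3, 2, 3)
  u_2 = (66/31, -27/31, 18/31, 27/31)
  u_3 = (0, -7/11, -21/11, 7/11)

Apply the Gram-Schmidt recurrence
  u_1 = v_1
  u_i = v_i − Σ_{j<i} ((v_i · u_j) / (u_j · u_j)) · u_j.

Step by step this gives:
  u_1 = (-3, -3, 2, 3)
  u_2 = (66/31, -27/31, 18/31, 27/31)
  u_3 = (0, -7/11, -21/11, 7/11)

Orthogonality check:
  u_2 · u_1 = 0 (should be 0)
  u_3 · u_1 = 0 (should be 0)
  u_3 · u_2 = 0 (should be 0)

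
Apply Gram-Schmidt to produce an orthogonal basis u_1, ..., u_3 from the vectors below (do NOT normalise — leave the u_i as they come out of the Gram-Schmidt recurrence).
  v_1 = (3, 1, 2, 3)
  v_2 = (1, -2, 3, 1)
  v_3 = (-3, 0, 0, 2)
Orthogonal basis:
  u_1 = (3, 1, 2, 3)
  u_2 = (-7/23, -56/23, 49/23, -7/23)
  u_3 = (-13/5, 1/5, 1/5, 12/5)

Apply the Gram-Schmidt recurrence
  u_1 = v_1
  u_i = v_i − Σ_{j<i} ((v_i · u_j) / (u_j · u_j)) · u_j.

Step by step this gives:
  u_1 = (3, 1, 2, 3)
  u_2 = (-7/23, -56/23, 49/23, -7/23)
  u_3 = (-13/5, 1/5, 1/5, 12/5)

Orthogonality check:
  u_2 · u_1 = 0 (should be 0)
  u_3 · u_1 = 0 (should be 0)
  u_3 · u_2 = 0 (should be 0)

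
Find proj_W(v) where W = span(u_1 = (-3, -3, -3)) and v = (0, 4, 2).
proj_W(v) = (2, 2, 2)

Set up U = [u_1 | ... | u_1] ∈ R^(3×1). The projector onto W = col(U) is P = U (U^T U)^(-1) U^T.
Compute U^T U =
  [27],
and U^T v = (-18).
Solve U^T U · c = U^T v for the coefficients: c = (-2/3). The projection is proj_W(v) = U c.
Check: (v - proj_W(v)) · u_1 = 0  (should be 0).
Result: proj_W(v) = (2, 2, 2).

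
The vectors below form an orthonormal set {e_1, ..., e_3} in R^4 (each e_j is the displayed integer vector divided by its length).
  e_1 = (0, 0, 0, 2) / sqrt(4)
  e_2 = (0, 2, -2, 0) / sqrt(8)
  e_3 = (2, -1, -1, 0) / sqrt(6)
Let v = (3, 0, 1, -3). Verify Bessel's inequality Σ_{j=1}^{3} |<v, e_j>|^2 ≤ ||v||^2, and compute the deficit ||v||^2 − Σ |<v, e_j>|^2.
Σ |<v, e_j>|^2 = 41/3; ||v||^2 = 19; deficit = 16/3

Write each e_j = u_j / sqrt(<u_j, u_j>) where u_j is the displayed integer vector. Then <v, e_j> = <v, u_j> / sqrt(<u_j, u_j>), so |<v, e_j>|^2 = <v, u_j>^2 / <u_j, u_j>.
Coefficients: <v, e_1> = -6/sqrt(4), <v, e_2> = -2/sqrt(8), <v, e_3> = 5/sqrt(6).
Square and sum: Σ |<v, e_j>|^2 = 41/3.
Compute ||v||^2 = v·v = 19.
Deficit = 19 − 41/3 = 16/3 ≥ 0, confirming Bessel's inequality. (The deficit equals ||v − Σ <v,e_j> e_j||^2, the squared distance from v to span{e_j}.)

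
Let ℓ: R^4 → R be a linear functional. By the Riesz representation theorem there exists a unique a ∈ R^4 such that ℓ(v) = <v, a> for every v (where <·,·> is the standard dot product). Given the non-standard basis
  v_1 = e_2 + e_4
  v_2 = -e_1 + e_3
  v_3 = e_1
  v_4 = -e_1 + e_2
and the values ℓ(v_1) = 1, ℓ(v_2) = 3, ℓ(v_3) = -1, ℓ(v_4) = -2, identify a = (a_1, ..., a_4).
a = (-1, -3, 2, 4)

Write a = (a_1, ..., a_4) in the standard basis. For each basis vector v_i, ℓ(v_i) = <v_i, a> is a linear equation in the a_j's. Collect the n equations into a matrix system V a = ℓ, where row i of V is v_i (expressed in the standard basis). Since V is invertible (lower-triangular with 1s on the diagonal, up to permutation), solve by back-substitution:
  V =
[[0, 1, 0, 1],
 [-1, 0, 1, 0],
 [1, 0, 0, 0],
 [-1, 1, 0, 0]]
  V a = (1, 3, -1, -2)
Solving gives a = (-1, -3, 2, 4).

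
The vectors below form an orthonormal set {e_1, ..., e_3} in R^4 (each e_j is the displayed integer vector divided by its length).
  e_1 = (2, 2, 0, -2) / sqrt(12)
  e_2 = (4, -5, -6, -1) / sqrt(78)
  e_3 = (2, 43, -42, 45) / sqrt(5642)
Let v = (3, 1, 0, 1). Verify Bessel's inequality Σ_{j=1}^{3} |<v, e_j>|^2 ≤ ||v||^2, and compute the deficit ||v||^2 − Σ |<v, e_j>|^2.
Σ |<v, e_j>|^2 = 1091/217; ||v||^2 = 11; deficit = 1296/217

Write each e_j = u_j / sqrt(<u_j, u_j>) where u_j is the displayed integer vector. Then <v, e_j> = <v, u_j> / sqrt(<u_j, u_j>), so |<v, e_j>|^2 = <v, u_j>^2 / <u_j, u_j>.
Coefficients: <v, e_1> = 6/sqrt(12), <v, e_2> = 6/sqrt(78), <v, e_3> = 94/sqrt(5642).
Square and sum: Σ |<v, e_j>|^2 = 1091/217.
Compute ||v||^2 = v·v = 11.
Deficit = 11 − 1091/217 = 1296/217 ≥ 0, confirming Bessel's inequality. (The deficit equals ||v − Σ <v,e_j> e_j||^2, the squared distance from v to span{e_j}.)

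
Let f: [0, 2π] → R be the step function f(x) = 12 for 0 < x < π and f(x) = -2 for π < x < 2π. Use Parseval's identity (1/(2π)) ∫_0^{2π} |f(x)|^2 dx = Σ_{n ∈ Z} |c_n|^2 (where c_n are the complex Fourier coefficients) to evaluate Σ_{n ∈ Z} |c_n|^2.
Σ |c_n|^2 = 74

Parseval equates the L^2 energy of f (normalised by 1/(2π)) with the ℓ^2 sum of its Fourier coefficients: (1/(2π)) ∫_0^{2π} |f|^2 = Σ |c_n|^2.
Compute the left side: (1/(2π)) [∫_0^π 12^2 dx + ∫_π^{2π} (-2)^2 dx] = (1/(2π)) · (144π + 4π) = (144 + 4)/2 = 74.
So Σ_{n ∈ Z} |c_n|^2 = 74.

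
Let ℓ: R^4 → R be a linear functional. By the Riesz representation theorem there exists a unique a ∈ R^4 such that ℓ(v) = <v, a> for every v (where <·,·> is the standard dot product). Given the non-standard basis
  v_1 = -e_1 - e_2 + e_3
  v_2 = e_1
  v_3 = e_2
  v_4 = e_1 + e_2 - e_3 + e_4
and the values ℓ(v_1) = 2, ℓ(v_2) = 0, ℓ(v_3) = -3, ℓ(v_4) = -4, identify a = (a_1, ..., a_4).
a = (0, -3, -1, -2)

Write a = (a_1, ..., a_4) in the standard basis. For each basis vector v_i, ℓ(v_i) = <v_i, a> is a linear equation in the a_j's. Collect the n equations into a matrix system V a = ℓ, where row i of V is v_i (expressed in the standard basis). Since V is invertible (lower-triangular with 1s on the diagonal, up to permutation), solve by back-substitution:
  V =
[[-1, -1, 1, 0],
 [1, 0, 0, 0],
 [0, 1, 0, 0],
 [1, 1, -1, 1]]
  V a = (2, 0, -3, -4)
Solving gives a = (0, -3, -1, -2).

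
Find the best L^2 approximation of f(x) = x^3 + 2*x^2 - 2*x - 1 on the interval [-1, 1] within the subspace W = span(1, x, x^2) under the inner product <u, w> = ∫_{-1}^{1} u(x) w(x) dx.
g(x) = 2*x^2 - 7*x/5 - 1

The best approximation g ∈ W is the orthogonal projection of f onto W. Writing g = a_0 + a_1 x + a_2 x^2, the coefficients solve the normal equations G · a = b where
  G_{ij} = <φ_i, φ_j> and b_i = <f, φ_i>, with φ_0 = 1, φ_1 = x, φ_2 = x^2.
G =
  [2, 0, 2/3]
  [0, 2/3, 0]
  [2/3, 0, 2/5],
b = (-2/3, -14/15, 2/15).
Solving gives a_0 = -1, a_1 = -7/5, a_2 = 2, so
  g(x) = 2*x^2 - 7*x/5 - 1.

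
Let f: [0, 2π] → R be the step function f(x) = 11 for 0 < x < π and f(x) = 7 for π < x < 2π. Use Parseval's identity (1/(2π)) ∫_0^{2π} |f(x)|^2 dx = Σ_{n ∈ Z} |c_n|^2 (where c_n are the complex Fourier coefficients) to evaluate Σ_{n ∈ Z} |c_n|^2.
Σ |c_n|^2 = 85

Parseval equates the L^2 energy of f (normalised by 1/(2π)) with the ℓ^2 sum of its Fourier coefficients: (1/(2π)) ∫_0^{2π} |f|^2 = Σ |c_n|^2.
Compute the left side: (1/(2π)) [∫_0^π 11^2 dx + ∫_π^{2π} 7^2 dx] = (1/(2π)) · (121π + 49π) = (121 + 49)/2 = 85.
So Σ_{n ∈ Z} |c_n|^2 = 85.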